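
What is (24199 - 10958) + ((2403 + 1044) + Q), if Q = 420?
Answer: 17108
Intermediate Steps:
(24199 - 10958) + ((2403 + 1044) + Q) = (24199 - 10958) + ((2403 + 1044) + 420) = 13241 + (3447 + 420) = 13241 + 3867 = 17108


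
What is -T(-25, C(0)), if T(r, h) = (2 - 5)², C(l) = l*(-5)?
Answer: -9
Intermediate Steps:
C(l) = -5*l
T(r, h) = 9 (T(r, h) = (-3)² = 9)
-T(-25, C(0)) = -1*9 = -9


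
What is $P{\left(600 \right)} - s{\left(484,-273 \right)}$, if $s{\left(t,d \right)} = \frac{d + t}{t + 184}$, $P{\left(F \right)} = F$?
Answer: $\frac{400589}{668} \approx 599.68$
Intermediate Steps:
$s{\left(t,d \right)} = \frac{d + t}{184 + t}$
$P{\left(600 \right)} - s{\left(484,-273 \right)} = 600 - \frac{-273 + 484}{184 + 484} = 600 - \frac{1}{668} \cdot 211 = 600 - \frac{211}{668} = \frac{400589}{668}$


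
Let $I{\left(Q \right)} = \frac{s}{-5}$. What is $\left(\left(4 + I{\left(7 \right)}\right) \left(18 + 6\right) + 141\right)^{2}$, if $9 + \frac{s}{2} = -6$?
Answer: $145161$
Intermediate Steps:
$s = -30$ ($s = -18 + 2 \left(-6\right) = -18 - 12 = -30$)
$I{\left(Q \right)} = 6$ ($I{\left(Q \right)} = - \frac{30}{-5} = \left(-30\right) \left(- \frac{1}{5}\right) = 6$)
$\left(\left(4 + I{\left(7 \right)}\right) \left(18 + 6\right) + 141\right)^{2} = \left(\left(4 + 6\right) \left(18 + 6\right) + 141\right)^{2} = \left(10 \cdot 24 + 141\right)^{2} = \left(240 + 141\right)^{2} = 381^{2} = 145161$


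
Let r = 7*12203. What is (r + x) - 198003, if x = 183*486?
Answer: -23644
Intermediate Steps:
x = 88938
r = 85421
(r + x) - 198003 = (85421 + 88938) - 198003 = 174359 - 198003 = -23644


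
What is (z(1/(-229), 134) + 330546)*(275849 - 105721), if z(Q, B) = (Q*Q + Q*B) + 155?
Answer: 2950404086858368/52441 ≈ 5.6261e+10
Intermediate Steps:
z(Q, B) = 155 + Q² + B*Q (z(Q, B) = (Q² + B*Q) + 155 = 155 + Q² + B*Q)
(z(1/(-229), 134) + 330546)*(275849 - 105721) = ((155 + (1/(-229))² + 134/(-229)) + 330546)*(275849 - 105721) = ((155 + (-1/229)² + 134*(-1/229)) + 330546)*170128 = ((155 + 1/52441 - 134/229) + 330546)*170128 = (8097670/52441 + 330546)*170128 = (17342260456/52441)*170128 = 2950404086858368/52441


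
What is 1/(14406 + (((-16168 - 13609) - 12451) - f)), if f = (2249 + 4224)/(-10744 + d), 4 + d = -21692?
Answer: -32440/902539207 ≈ -3.5943e-5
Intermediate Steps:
d = -21696 (d = -4 - 21692 = -21696)
f = -6473/32440 (f = (2249 + 4224)/(-10744 - 21696) = 6473/(-32440) = 6473*(-1/32440) = -6473/32440 ≈ -0.19954)
1/(14406 + (((-16168 - 13609) - 12451) - f)) = 1/(14406 + (((-16168 - 13609) - 12451) - 1*(-6473/32440))) = 1/(14406 + ((-29777 - 12451) + 6473/32440)) = 1/(14406 + (-42228 + 6473/32440)) = 1/(14406 - 1369869847/32440) = 1/(-902539207/32440) = -32440/902539207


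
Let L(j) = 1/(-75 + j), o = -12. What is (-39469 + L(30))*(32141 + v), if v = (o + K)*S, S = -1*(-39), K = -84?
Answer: -50436082082/45 ≈ -1.1208e+9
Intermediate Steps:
S = 39
v = -3744 (v = (-12 - 84)*39 = -96*39 = -3744)
(-39469 + L(30))*(32141 + v) = (-39469 + 1/(-75 + 30))*(32141 - 3744) = (-39469 + 1/(-45))*28397 = (-39469 - 1/45)*28397 = -1776106/45*28397 = -50436082082/45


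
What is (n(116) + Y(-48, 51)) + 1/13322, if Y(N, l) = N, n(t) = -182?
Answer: -3064059/13322 ≈ -230.00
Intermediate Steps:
(n(116) + Y(-48, 51)) + 1/13322 = (-182 - 48) + 1/13322 = -230 + 1/13322 = -3064059/13322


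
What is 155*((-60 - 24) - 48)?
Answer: -20460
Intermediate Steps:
155*((-60 - 24) - 48) = 155*(-84 - 48) = 155*(-132) = -20460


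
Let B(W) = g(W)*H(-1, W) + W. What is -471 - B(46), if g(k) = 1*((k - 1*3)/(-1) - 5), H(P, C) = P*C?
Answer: -2725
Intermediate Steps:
H(P, C) = C*P
g(k) = -2 - k (g(k) = 1*((k - 3)*(-1) - 5) = 1*((-3 + k)*(-1) - 5) = 1*((3 - k) - 5) = 1*(-2 - k) = -2 - k)
B(W) = W - W*(-2 - W) (B(W) = (-2 - W)*(W*(-1)) + W = (-2 - W)*(-W) + W = -W*(-2 - W) + W = W - W*(-2 - W))
-471 - B(46) = -471 - 46*(3 + 46) = -471 - 46*49 = -471 - 1*2254 = -471 - 2254 = -2725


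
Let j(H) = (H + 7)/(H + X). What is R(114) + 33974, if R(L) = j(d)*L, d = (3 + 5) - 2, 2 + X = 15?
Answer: 34052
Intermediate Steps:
X = 13 (X = -2 + 15 = 13)
d = 6 (d = 8 - 2 = 6)
j(H) = (7 + H)/(13 + H) (j(H) = (H + 7)/(H + 13) = (7 + H)/(13 + H))
R(L) = 13*L/19 (R(L) = ((7 + 6)/(13 + 6))*L = (13/19)*L = ((1/19)*13)*L = 13*L/19)
R(114) + 33974 = (13/19)*114 + 33974 = 78 + 33974 = 34052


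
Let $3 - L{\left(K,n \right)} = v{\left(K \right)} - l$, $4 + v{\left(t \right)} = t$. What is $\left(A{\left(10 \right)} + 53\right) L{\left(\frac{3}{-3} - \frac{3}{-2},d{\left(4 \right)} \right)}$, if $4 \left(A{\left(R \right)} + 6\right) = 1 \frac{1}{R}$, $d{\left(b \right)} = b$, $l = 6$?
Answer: $\frac{9405}{16} \approx 587.81$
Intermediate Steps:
$v{\left(t \right)} = -4 + t$
$A{\left(R \right)} = -6 + \frac{1}{4 R}$ ($A{\left(R \right)} = -6 + \frac{1 \frac{1}{R}}{4} = -6 + \frac{1}{4 R}$)
$L{\left(K,n \right)} = 13 - K$ ($L{\left(K,n \right)} = 3 - \left(\left(-4 + K\right) - 6\right) = 3 - \left(-10 + K\right) = 13 - K$)
$\left(A{\left(10 \right)} + 53\right) L{\left(\frac{3}{-3} - \frac{3}{-2},d{\left(4 \right)} \right)} = \left(\left(-6 + \frac{1}{4 \cdot 10}\right) + 53\right) \left(13 - \left(\frac{3}{-3} - \frac{3}{-2}\right)\right) = \left(\left(-6 + \frac{1}{4} \cdot \frac{1}{10}\right) + 53\right) \left(13 - \left(3 \left(- \frac{1}{3}\right) - - \frac{3}{2}\right)\right) = \left(\left(-6 + \frac{1}{40}\right) + 53\right) \left(13 - \left(-1 + \frac{3}{2}\right)\right) = \left(- \frac{239}{40} + 53\right) \left(13 - \frac{1}{2}\right) = \frac{1881 \left(13 - \frac{1}{2}\right)}{40} = \frac{1881}{40} \cdot \frac{25}{2} = \frac{9405}{16}$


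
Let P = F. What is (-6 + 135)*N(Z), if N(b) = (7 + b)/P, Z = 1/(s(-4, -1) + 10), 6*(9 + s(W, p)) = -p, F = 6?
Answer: 2365/14 ≈ 168.93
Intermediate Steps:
P = 6
s(W, p) = -9 - p/6 (s(W, p) = -9 + (-p)/6 = -9 - p/6)
Z = 6/7 (Z = 1/((-9 - ⅙*(-1)) + 10) = 1/((-9 + ⅙) + 10) = 1/(-53/6 + 10) = 1/(7/6) = 6/7 ≈ 0.85714)
N(b) = 7/6 + b/6 (N(b) = (7 + b)/6 = (7 + b)*(⅙) = 7/6 + b/6)
(-6 + 135)*N(Z) = (-6 + 135)*(7/6 + (⅙)*(6/7)) = 129*(7/6 + ⅐) = 129*(55/42) = 2365/14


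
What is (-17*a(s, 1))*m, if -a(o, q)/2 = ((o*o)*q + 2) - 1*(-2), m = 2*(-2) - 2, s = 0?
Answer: -816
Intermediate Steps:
m = -6 (m = -4 - 2 = -6)
a(o, q) = -8 - 2*q*o**2 (a(o, q) = -2*(((o*o)*q + 2) - 1*(-2)) = -2*((o**2*q + 2) + 2) = -2*((q*o**2 + 2) + 2) = -2*((2 + q*o**2) + 2) = -2*(4 + q*o**2) = -8 - 2*q*o**2)
(-17*a(s, 1))*m = -17*(-8 - 2*1*0**2)*(-6) = -17*(-8 - 2*1*0)*(-6) = -17*(-8 + 0)*(-6) = -17*(-8)*(-6) = 136*(-6) = -816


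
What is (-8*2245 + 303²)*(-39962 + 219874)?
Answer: 13286321288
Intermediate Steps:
(-8*2245 + 303²)*(-39962 + 219874) = (-17960 + 91809)*179912 = 73849*179912 = 13286321288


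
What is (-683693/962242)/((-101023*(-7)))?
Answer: -683693/680460014962 ≈ -1.0048e-6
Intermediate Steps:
(-683693/962242)/((-101023*(-7))) = -683693*1/962242/707161 = -683693/962242*1/707161 = -683693/680460014962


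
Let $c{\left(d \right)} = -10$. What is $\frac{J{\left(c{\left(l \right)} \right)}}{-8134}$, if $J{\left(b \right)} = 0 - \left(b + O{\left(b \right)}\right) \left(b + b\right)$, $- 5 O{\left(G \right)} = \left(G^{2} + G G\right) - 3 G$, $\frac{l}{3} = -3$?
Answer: $\frac{80}{581} \approx 0.13769$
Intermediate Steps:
$l = -9$ ($l = 3 \left(-3\right) = -9$)
$O{\left(G \right)} = - \frac{2 G^{2}}{5} + \frac{3 G}{5}$ ($O{\left(G \right)} = - \frac{\left(G^{2} + G G\right) - 3 G}{5} = - \frac{\left(G^{2} + G^{2}\right) - 3 G}{5} = - \frac{2 G^{2} - 3 G}{5} = - \frac{- 3 G + 2 G^{2}}{5} = - \frac{2 G^{2}}{5} + \frac{3 G}{5}$)
$J{\left(b \right)} = - 2 b \left(b + \frac{b \left(3 - 2 b\right)}{5}\right)$ ($J{\left(b \right)} = 0 - \left(b + \frac{b \left(3 - 2 b\right)}{5}\right) \left(b + b\right) = 0 - \left(b + \frac{b \left(3 - 2 b\right)}{5}\right) 2 b = 0 - 2 b \left(b + \frac{b \left(3 - 2 b\right)}{5}\right) = - 2 b \left(b + \frac{b \left(3 - 2 b\right)}{5}\right)$)
$\frac{J{\left(c{\left(l \right)} \right)}}{-8134} = \frac{\frac{4}{5} \left(-10\right)^{2} \left(-4 - 10\right)}{-8134} = \frac{4}{5} \cdot 100 \left(-14\right) \left(- \frac{1}{8134}\right) = \left(-1120\right) \left(- \frac{1}{8134}\right) = \frac{80}{581}$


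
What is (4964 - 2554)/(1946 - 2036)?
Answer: -241/9 ≈ -26.778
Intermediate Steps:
(4964 - 2554)/(1946 - 2036) = 2410/(-90) = 2410*(-1/90) = -241/9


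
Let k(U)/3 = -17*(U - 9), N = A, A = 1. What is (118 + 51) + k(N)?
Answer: 577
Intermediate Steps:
N = 1
k(U) = 459 - 51*U (k(U) = 3*(-17*(U - 9)) = 3*(-17*(-9 + U)) = 3*(153 - 17*U) = 459 - 51*U)
(118 + 51) + k(N) = (118 + 51) + (459 - 51*1) = 169 + (459 - 51) = 169 + 408 = 577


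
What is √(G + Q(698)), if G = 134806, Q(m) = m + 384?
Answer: 4*√8493 ≈ 368.63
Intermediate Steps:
Q(m) = 384 + m
√(G + Q(698)) = √(134806 + (384 + 698)) = √(134806 + 1082) = √135888 = 4*√8493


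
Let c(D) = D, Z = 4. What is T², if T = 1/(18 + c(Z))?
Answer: 1/484 ≈ 0.0020661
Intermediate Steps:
T = 1/22 (T = 1/(18 + 4) = 1/22 ≈ 0.045455)
T² = (1/22)² = 1/484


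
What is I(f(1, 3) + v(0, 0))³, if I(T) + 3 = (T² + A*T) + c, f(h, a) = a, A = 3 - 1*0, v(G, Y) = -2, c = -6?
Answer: -125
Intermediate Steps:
A = 3 (A = 3 + 0 = 3)
I(T) = -9 + T² + 3*T (I(T) = -3 + ((T² + 3*T) - 6) = -3 + (-6 + T² + 3*T) = -9 + T² + 3*T)
I(f(1, 3) + v(0, 0))³ = (-9 + (3 - 2)² + 3*(3 - 2))³ = (-9 + 1² + 3*1)³ = (-9 + 1 + 3)³ = (-5)³ = -125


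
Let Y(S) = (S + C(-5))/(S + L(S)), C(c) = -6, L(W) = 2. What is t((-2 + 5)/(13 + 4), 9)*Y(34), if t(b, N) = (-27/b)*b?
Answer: -21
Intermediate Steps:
Y(S) = (-6 + S)/(2 + S) (Y(S) = (S - 6)/(S + 2) = (-6 + S)/(2 + S))
t(b, N) = -27
t((-2 + 5)/(13 + 4), 9)*Y(34) = -27*(-6 + 34)/(2 + 34) = -27*28/36 = -3*28/4 = -27*7/9 = -21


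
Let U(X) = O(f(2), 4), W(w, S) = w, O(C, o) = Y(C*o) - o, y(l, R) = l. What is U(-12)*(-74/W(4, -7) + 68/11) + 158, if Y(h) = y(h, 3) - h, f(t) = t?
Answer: 2280/11 ≈ 207.27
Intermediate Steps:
Y(h) = 0 (Y(h) = h - h = 0)
O(C, o) = -o (O(C, o) = 0 - o = -o)
U(X) = -4 (U(X) = -1*4 = -4)
U(-12)*(-74/W(4, -7) + 68/11) + 158 = -4*(-74/4 + 68/11) + 158 = -4*(-74*¼ + 68*(1/11)) + 158 = -4*(-37/2 + 68/11) + 158 = -4*(-271/22) + 158 = 542/11 + 158 = 2280/11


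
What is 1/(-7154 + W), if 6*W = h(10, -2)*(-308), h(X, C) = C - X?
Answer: -1/6538 ≈ -0.00015295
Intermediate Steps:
W = 616 (W = ((-2 - 1*10)*(-308))/6 = ((-2 - 10)*(-308))/6 = (-12*(-308))/6 = (1/6)*3696 = 616)
1/(-7154 + W) = 1/(-7154 + 616) = 1/(-6538) = -1/6538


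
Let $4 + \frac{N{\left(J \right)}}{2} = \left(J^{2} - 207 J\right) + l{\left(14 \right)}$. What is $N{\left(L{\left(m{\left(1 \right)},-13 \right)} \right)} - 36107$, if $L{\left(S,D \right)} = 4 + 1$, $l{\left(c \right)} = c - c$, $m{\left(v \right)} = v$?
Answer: $-38135$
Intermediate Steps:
$l{\left(c \right)} = 0$
$L{\left(S,D \right)} = 5$
$N{\left(J \right)} = -8 - 414 J + 2 J^{2}$ ($N{\left(J \right)} = -8 + 2 \left(\left(J^{2} - 207 J\right) + 0\right) = -8 + 2 \left(J^{2} - 207 J\right) = -8 + \left(- 414 J + 2 J^{2}\right) = -8 - 414 J + 2 J^{2}$)
$N{\left(L{\left(m{\left(1 \right)},-13 \right)} \right)} - 36107 = \left(-8 - 2070 + 2 \cdot 5^{2}\right) - 36107 = \left(-8 - 2070 + 2 \cdot 25\right) - 36107 = \left(-8 - 2070 + 50\right) - 36107 = -2028 - 36107 = -38135$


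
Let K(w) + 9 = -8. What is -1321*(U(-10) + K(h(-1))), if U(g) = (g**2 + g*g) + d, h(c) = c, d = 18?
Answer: -265521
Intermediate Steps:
K(w) = -17 (K(w) = -9 - 8 = -17)
U(g) = 18 + 2*g**2 (U(g) = (g**2 + g*g) + 18 = (g**2 + g**2) + 18 = 2*g**2 + 18 = 18 + 2*g**2)
-1321*(U(-10) + K(h(-1))) = -1321*((18 + 2*(-10)**2) - 17) = -1321*((18 + 2*100) - 17) = -1321*((18 + 200) - 17) = -1321*(218 - 17) = -1321*201 = -265521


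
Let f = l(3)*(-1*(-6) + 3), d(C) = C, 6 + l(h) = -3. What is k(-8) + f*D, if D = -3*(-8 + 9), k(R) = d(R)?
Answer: 235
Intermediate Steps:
l(h) = -9 (l(h) = -6 - 3 = -9)
k(R) = R
D = -3 (D = -3*1 = -3)
f = -81 (f = -9*(-1*(-6) + 3) = -9*(6 + 3) = -9*9 = -81)
k(-8) + f*D = -8 - 81*(-3) = -8 + 243 = 235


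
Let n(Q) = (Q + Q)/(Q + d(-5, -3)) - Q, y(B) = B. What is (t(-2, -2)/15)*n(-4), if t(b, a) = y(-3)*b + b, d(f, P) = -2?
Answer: 64/45 ≈ 1.4222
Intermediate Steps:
t(b, a) = -2*b (t(b, a) = -3*b + b = -2*b)
n(Q) = -Q + 2*Q/(-2 + Q) (n(Q) = (Q + Q)/(Q - 2) - Q = (2*Q)/(-2 + Q) - Q = 2*Q/(-2 + Q) - Q = -Q + 2*Q/(-2 + Q))
(t(-2, -2)/15)*n(-4) = (-2*(-2)/15)*(-4*(4 - 1*(-4))/(-2 - 4)) = (4*(1/15))*(-4*(4 + 4)/(-6)) = 4*(-4*(-1/6)*8)/15 = (4/15)*(16/3) = 64/45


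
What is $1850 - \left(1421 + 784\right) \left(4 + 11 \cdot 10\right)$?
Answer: $-249520$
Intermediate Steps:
$1850 - \left(1421 + 784\right) \left(4 + 11 \cdot 10\right) = 1850 - 2205 \left(4 + 110\right) = 1850 - 2205 \cdot 114 = 1850 - 251370 = -249520$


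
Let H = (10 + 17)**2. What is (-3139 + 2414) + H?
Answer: 4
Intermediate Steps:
H = 729 (H = 27**2 = 729)
(-3139 + 2414) + H = (-3139 + 2414) + 729 = -725 + 729 = 4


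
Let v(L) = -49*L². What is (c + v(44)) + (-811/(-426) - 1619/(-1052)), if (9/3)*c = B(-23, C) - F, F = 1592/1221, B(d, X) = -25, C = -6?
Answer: -25955943419015/273596796 ≈ -94869.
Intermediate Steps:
F = 1592/1221 (F = 1592*(1/1221) = 1592/1221 ≈ 1.3038)
c = -32117/3663 (c = (-25 - 1*1592/1221)/3 = (-25 - 1592/1221)/3 = (⅓)*(-32117/1221) = -32117/3663 ≈ -8.7679)
(c + v(44)) + (-811/(-426) - 1619/(-1052)) = (-32117/3663 - 49*44²) + (-811/(-426) - 1619/(-1052)) = (-32117/3663 - 49*1936) + (-811*(-1/426) - 1619*(-1/1052)) = (-32117/3663 - 94864) + (811/426 + 1619/1052) = -347518949/3663 + 771433/224076 = -25955943419015/273596796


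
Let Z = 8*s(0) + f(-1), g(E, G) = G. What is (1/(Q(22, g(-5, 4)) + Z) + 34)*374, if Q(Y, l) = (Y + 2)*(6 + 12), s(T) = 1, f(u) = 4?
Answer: 2823139/222 ≈ 12717.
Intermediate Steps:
Q(Y, l) = 36 + 18*Y (Q(Y, l) = (2 + Y)*18 = 36 + 18*Y)
Z = 12 (Z = 8*1 + 4 = 8 + 4 = 12)
(1/(Q(22, g(-5, 4)) + Z) + 34)*374 = (1/((36 + 18*22) + 12) + 34)*374 = (1/((36 + 396) + 12) + 34)*374 = (1/(432 + 12) + 34)*374 = (1/444 + 34)*374 = (15097/444)*374 = 2823139/222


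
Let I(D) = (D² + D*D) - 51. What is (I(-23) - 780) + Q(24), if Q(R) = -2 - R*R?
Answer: -351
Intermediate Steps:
Q(R) = -2 - R²
I(D) = -51 + 2*D² (I(D) = (D² + D²) - 51 = 2*D² - 51 = -51 + 2*D²)
(I(-23) - 780) + Q(24) = ((-51 + 2*(-23)²) - 780) + (-2 - 1*24²) = ((-51 + 2*529) - 780) + (-2 - 1*576) = ((-51 + 1058) - 780) + (-2 - 576) = (1007 - 780) - 578 = 227 - 578 = -351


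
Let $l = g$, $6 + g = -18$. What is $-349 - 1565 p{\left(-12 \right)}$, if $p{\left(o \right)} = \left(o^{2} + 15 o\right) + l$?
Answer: $93551$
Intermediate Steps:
$g = -24$ ($g = -6 - 18 = -24$)
$l = -24$
$p{\left(o \right)} = -24 + o^{2} + 15 o$ ($p{\left(o \right)} = \left(o^{2} + 15 o\right) - 24 = -24 + o^{2} + 15 o$)
$-349 - 1565 p{\left(-12 \right)} = -349 - 1565 \left(-24 + \left(-12\right)^{2} + 15 \left(-12\right)\right) = -349 - 1565 \left(-24 + 144 - 180\right) = -349 - -93900 = -349 + 93900 = 93551$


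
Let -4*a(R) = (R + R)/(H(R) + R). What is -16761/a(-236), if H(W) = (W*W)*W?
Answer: 1867074834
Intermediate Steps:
H(W) = W³ (H(W) = W²*W = W³)
a(R) = -R/(2*(R + R³)) (a(R) = -(R + R)/(4*(R³ + R)) = -2*R/(4*(R + R³)) = -R/(2*(R + R³)))
-16761/a(-236) = -16761/((-1/(2 + 2*(-236)²))) = -16761/((-1/(2 + 2*55696))) = -16761/((-1/(2 + 111392))) = -16761/((-1/111394)) = -16761/((-1*1/111394)) = -16761/(-1/111394) = -16761*(-111394) = 1867074834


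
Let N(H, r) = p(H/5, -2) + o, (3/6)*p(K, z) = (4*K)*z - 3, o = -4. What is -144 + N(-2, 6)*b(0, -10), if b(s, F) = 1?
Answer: -738/5 ≈ -147.60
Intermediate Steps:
p(K, z) = -6 + 8*K*z (p(K, z) = 2*((4*K)*z - 3) = 2*(4*K*z - 3) = 2*(-3 + 4*K*z) = -6 + 8*K*z)
N(H, r) = -10 - 16*H/5 (N(H, r) = (-6 + 8*(H/5)*(-2)) - 4 = (-6 - 16*H/5) - 4 = -10 - 16*H/5)
-144 + N(-2, 6)*b(0, -10) = -144 + (-10 - 16/5*(-2))*1 = -144 + (-10 + 32/5)*1 = -144 - 18/5*1 = -144 - 18/5 = -738/5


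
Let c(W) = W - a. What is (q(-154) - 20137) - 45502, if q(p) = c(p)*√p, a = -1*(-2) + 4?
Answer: -65639 - 160*I*√154 ≈ -65639.0 - 1985.5*I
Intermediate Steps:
a = 6 (a = 2 + 4 = 6)
c(W) = -6 + W (c(W) = W - 1*6 = W - 6 = -6 + W)
q(p) = √p*(-6 + p) (q(p) = (-6 + p)*√p = √p*(-6 + p))
(q(-154) - 20137) - 45502 = (√(-154)*(-6 - 154) - 20137) - 45502 = ((I*√154)*(-160) - 20137) - 45502 = (-160*I*√154 - 20137) - 45502 = (-20137 - 160*I*√154) - 45502 = -65639 - 160*I*√154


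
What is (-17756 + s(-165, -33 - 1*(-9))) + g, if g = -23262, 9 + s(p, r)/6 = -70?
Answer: -41492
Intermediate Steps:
s(p, r) = -474 (s(p, r) = -54 + 6*(-70) = -54 - 420 = -474)
(-17756 + s(-165, -33 - 1*(-9))) + g = (-17756 - 474) - 23262 = -18230 - 23262 = -41492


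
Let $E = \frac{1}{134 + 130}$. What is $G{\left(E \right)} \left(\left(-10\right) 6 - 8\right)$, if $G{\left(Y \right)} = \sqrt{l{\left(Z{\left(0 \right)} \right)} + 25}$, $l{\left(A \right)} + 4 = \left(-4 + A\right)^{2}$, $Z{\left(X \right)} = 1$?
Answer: $- 68 \sqrt{30} \approx -372.45$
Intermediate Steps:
$l{\left(A \right)} = -4 + \left(-4 + A\right)^{2}$
$E = \frac{1}{264} \approx 0.0037879$
$G{\left(Y \right)} = \sqrt{30}$ ($G{\left(Y \right)} = \sqrt{\left(-4 + \left(-4 + 1\right)^{2}\right) + 25} = \sqrt{\left(-4 + \left(-3\right)^{2}\right) + 25} = \sqrt{\left(-4 + 9\right) + 25} = \sqrt{5 + 25} = \sqrt{30}$)
$G{\left(E \right)} \left(\left(-10\right) 6 - 8\right) = \sqrt{30} \left(\left(-10\right) 6 - 8\right) = \sqrt{30} \left(-60 - 8\right) = \sqrt{30} \left(-68\right) = - 68 \sqrt{30}$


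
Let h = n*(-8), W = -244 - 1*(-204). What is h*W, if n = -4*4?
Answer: -5120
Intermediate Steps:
n = -16
W = -40 (W = -244 + 204 = -40)
h = 128 (h = -16*(-8) = 128)
h*W = 128*(-40) = -5120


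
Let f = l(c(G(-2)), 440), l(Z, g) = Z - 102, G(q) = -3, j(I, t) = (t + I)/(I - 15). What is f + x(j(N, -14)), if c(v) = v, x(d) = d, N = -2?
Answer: -1769/17 ≈ -104.06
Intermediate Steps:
j(I, t) = (I + t)/(-15 + I)
l(Z, g) = -102 + Z
f = -105 (f = -102 - 3 = -105)
f + x(j(N, -14)) = -105 + (-2 - 14)/(-15 - 2) = -105 - 16/(-17) = -105 - 1/17*(-16) = -105 + 16/17 = -1769/17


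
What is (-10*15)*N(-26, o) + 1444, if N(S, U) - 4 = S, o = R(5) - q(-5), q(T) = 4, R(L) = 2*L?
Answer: 4744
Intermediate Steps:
o = 6 (o = 2*5 - 1*4 = 10 - 4 = 6)
N(S, U) = 4 + S
(-10*15)*N(-26, o) + 1444 = (-10*15)*(4 - 26) + 1444 = -150*(-22) + 1444 = 3300 + 1444 = 4744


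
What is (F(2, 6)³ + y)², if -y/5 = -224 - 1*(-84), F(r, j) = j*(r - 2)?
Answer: 490000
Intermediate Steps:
F(r, j) = j*(-2 + r)
y = 700 (y = -5*(-224 - 1*(-84)) = -5*(-224 + 84) = -5*(-140) = 700)
(F(2, 6)³ + y)² = ((6*(-2 + 2))³ + 700)² = ((6*0)³ + 700)² = (0³ + 700)² = (0 + 700)² = 700² = 490000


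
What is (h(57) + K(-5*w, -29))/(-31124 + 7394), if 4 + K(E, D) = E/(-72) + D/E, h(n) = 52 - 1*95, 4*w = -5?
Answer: 372433/170856000 ≈ 0.0021798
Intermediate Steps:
w = -5/4 (w = (¼)*(-5) = -5/4 ≈ -1.2500)
h(n) = -43 (h(n) = 52 - 95 = -43)
K(E, D) = -4 - E/72 + D/E (K(E, D) = -4 + (E/(-72) + D/E) = -4 + (E*(-1/72) + D/E) = -4 + (-E/72 + D/E) = -4 - E/72 + D/E)
(h(57) + K(-5*w, -29))/(-31124 + 7394) = (-43 + (-4 - (-5)*(-5)/(72*4) - 29/((-5*(-5/4)))))/(-31124 + 7394) = (-43 + (-4 - 1/72*25/4 - 29/25/4))/(-23730) = (-43 + (-4 - 25/288 - 29*4/25))*(-1/23730) = (-43 + (-4 - 25/288 - 116/25))*(-1/23730) = (-43 - 62833/7200)*(-1/23730) = -372433/7200*(-1/23730) = 372433/170856000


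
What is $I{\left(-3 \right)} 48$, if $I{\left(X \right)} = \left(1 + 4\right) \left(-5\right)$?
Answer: $-1200$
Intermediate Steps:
$I{\left(X \right)} = -25$ ($I{\left(X \right)} = 5 \left(-5\right) = -25$)
$I{\left(-3 \right)} 48 = \left(-25\right) 48 = -1200$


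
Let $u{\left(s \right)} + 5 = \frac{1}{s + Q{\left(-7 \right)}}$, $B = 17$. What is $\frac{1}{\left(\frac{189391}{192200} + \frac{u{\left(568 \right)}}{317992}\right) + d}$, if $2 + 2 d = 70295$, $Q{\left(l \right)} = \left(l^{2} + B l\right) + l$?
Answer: $\frac{3751121079800}{131842473270737119} \approx 2.8452 \cdot 10^{-5}$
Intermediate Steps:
$Q{\left(l \right)} = l^{2} + 18 l$ ($Q{\left(l \right)} = \left(l^{2} + 17 l\right) + l = l^{2} + 18 l$)
$d = \frac{70293}{2}$ ($d = -1 + \frac{1}{2} \cdot 70295 = -1 + \frac{70295}{2} = \frac{70293}{2} \approx 35147.0$)
$u{\left(s \right)} = -5 + \frac{1}{-77 + s}$ ($u{\left(s \right)} = -5 + \frac{1}{s - 7 \left(18 - 7\right)} = -5 + \frac{1}{s - 77} = -5 + \frac{1}{-77 + s}$)
$\frac{1}{\left(\frac{189391}{192200} + \frac{u{\left(568 \right)}}{317992}\right) + d} = \frac{1}{\left(\frac{189391}{192200} + \frac{\frac{1}{-77 + 568} \left(386 - 2840\right)}{317992}\right) + \frac{70293}{2}} = \frac{1}{\left(189391 \cdot \frac{1}{192200} + \frac{386 - 2840}{491} \cdot \frac{1}{317992}\right) + \frac{70293}{2}} = \frac{1}{\left(\frac{189391}{192200} + \frac{1}{491} \left(-2454\right) \frac{1}{317992}\right) + \frac{70293}{2}} = \frac{1}{\left(\frac{189391}{192200} - \frac{1227}{78067036}\right) + \frac{70293}{2}} = \frac{1}{\frac{3696239546419}{3751121079800} + \frac{70293}{2}} = \frac{1}{\frac{131842473270737119}{3751121079800}} = \frac{3751121079800}{131842473270737119}$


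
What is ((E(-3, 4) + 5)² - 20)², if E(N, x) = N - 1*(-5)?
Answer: 841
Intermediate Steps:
E(N, x) = 5 + N (E(N, x) = N + 5 = 5 + N)
((E(-3, 4) + 5)² - 20)² = (((5 - 3) + 5)² - 20)² = ((2 + 5)² - 20)² = (7² - 20)² = (49 - 20)² = 29² = 841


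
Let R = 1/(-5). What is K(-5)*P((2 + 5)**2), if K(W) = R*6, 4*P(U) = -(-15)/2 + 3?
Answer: -63/20 ≈ -3.1500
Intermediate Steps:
P(U) = 21/8 (P(U) = (-(-15)/2 + 3)/4 = (-5*(-3/2) + 3)/4 = (15/2 + 3)/4 = (1/4)*(21/2) = 21/8)
R = -1/5 ≈ -0.20000
K(W) = -6/5 (K(W) = -1/5*6 = -6/5)
K(-5)*P((2 + 5)**2) = -6/5*21/8 = -63/20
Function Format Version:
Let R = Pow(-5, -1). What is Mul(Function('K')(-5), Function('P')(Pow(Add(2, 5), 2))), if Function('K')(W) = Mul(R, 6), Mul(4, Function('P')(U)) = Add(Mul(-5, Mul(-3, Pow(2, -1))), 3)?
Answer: Rational(-63, 20) ≈ -3.1500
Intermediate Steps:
Function('P')(U) = Rational(21, 8) (Function('P')(U) = Mul(Rational(1, 4), Add(Mul(-5, Mul(-3, Pow(2, -1))), 3)) = Mul(Rational(1, 4), Add(Mul(-5, Mul(-3, Rational(1, 2))), 3)) = Mul(Rational(1, 4), Add(Mul(-5, Rational(-3, 2)), 3)) = Mul(Rational(1, 4), Add(Rational(15, 2), 3)) = Mul(Rational(1, 4), Rational(21, 2)) = Rational(21, 8))
R = Rational(-1, 5) ≈ -0.20000
Function('K')(W) = Rational(-6, 5) (Function('K')(W) = Mul(Rational(-1, 5), 6) = Rational(-6, 5))
Mul(Function('K')(-5), Function('P')(Pow(Add(2, 5), 2))) = Mul(Rational(-6, 5), Rational(21, 8)) = Rational(-63, 20)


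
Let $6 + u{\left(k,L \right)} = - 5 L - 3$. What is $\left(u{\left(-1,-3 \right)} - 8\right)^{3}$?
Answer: $-8$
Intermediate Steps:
$u{\left(k,L \right)} = -9 - 5 L$ ($u{\left(k,L \right)} = -6 - \left(3 + 5 L\right) = -9 - 5 L$)
$\left(u{\left(-1,-3 \right)} - 8\right)^{3} = \left(\left(-9 - -15\right) - 8\right)^{3} = \left(\left(-9 + 15\right) - 8\right)^{3} = \left(6 - 8\right)^{3} = \left(-2\right)^{3} = -8$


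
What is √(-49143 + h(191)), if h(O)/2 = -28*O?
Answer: I*√59839 ≈ 244.62*I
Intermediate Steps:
h(O) = -56*O (h(O) = 2*(-28*O) = -56*O)
√(-49143 + h(191)) = √(-49143 - 56*191) = √(-49143 - 10696) = √(-59839) = I*√59839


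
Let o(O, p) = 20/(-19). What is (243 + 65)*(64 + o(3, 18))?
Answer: 368368/19 ≈ 19388.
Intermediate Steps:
o(O, p) = -20/19 (o(O, p) = 20*(-1/19) = -20/19)
(243 + 65)*(64 + o(3, 18)) = (243 + 65)*(64 - 20/19) = 308*(1196/19) = 368368/19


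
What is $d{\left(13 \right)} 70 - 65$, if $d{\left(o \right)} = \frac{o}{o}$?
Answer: $5$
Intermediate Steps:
$d{\left(o \right)} = 1$
$d{\left(13 \right)} 70 - 65 = 1 \cdot 70 - 65 = 70 - 65 = 5$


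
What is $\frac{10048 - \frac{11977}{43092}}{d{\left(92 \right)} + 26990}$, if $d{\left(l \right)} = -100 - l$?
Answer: $\frac{61853777}{164968488} \approx 0.37494$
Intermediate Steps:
$\frac{10048 - \frac{11977}{43092}}{d{\left(92 \right)} + 26990} = \frac{10048 - \frac{11977}{43092}}{\left(-100 - 92\right) + 26990} = \frac{10048 - \frac{1711}{6156}}{\left(-100 - 92\right) + 26990} = \frac{10048 - \frac{1711}{6156}}{-192 + 26990} = \frac{61853777}{6156 \cdot 26798} = \frac{61853777}{6156} \cdot \frac{1}{26798} = \frac{61853777}{164968488}$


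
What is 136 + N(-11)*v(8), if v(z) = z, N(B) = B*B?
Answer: 1104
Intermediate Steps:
N(B) = B²
136 + N(-11)*v(8) = 136 + (-11)²*8 = 136 + 121*8 = 136 + 968 = 1104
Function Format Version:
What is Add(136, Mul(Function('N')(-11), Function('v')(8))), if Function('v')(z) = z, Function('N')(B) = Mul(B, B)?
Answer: 1104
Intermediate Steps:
Function('N')(B) = Pow(B, 2)
Add(136, Mul(Function('N')(-11), Function('v')(8))) = Add(136, Mul(Pow(-11, 2), 8)) = Add(136, Mul(121, 8)) = Add(136, 968) = 1104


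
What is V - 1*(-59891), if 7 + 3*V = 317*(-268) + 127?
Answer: 94837/3 ≈ 31612.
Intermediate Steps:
V = -84836/3 (V = -7/3 + (317*(-268) + 127)/3 = -7/3 + (-84956 + 127)/3 = -7/3 + (⅓)*(-84829) = -7/3 - 84829/3 = -84836/3 ≈ -28279.)
V - 1*(-59891) = -84836/3 - 1*(-59891) = -84836/3 + 59891 = 94837/3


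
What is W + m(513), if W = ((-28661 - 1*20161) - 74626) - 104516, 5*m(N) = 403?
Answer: -1139417/5 ≈ -2.2788e+5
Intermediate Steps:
m(N) = 403/5 (m(N) = (1/5)*403 = 403/5)
W = -227964 (W = ((-28661 - 20161) - 74626) - 104516 = (-48822 - 74626) - 104516 = -123448 - 104516 = -227964)
W + m(513) = -227964 + 403/5 = -1139417/5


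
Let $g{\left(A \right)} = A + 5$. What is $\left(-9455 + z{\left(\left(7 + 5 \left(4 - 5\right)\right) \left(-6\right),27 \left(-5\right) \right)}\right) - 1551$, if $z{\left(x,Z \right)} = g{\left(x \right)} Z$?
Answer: $-10061$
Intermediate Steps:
$g{\left(A \right)} = 5 + A$
$z{\left(x,Z \right)} = Z \left(5 + x\right)$ ($z{\left(x,Z \right)} = \left(5 + x\right) Z = Z \left(5 + x\right)$)
$\left(-9455 + z{\left(\left(7 + 5 \left(4 - 5\right)\right) \left(-6\right),27 \left(-5\right) \right)}\right) - 1551 = \left(-9455 + 27 \left(-5\right) \left(5 + \left(7 + 5 \left(4 - 5\right)\right) \left(-6\right)\right)\right) - 1551 = \left(-9455 - 135 \left(5 + \left(7 + 5 \left(-1\right)\right) \left(-6\right)\right)\right) - 1551 = \left(-9455 - 135 \left(5 + \left(7 - 5\right) \left(-6\right)\right)\right) - 1551 = \left(-9455 - 135 \left(5 + 2 \left(-6\right)\right)\right) - 1551 = \left(-9455 - 135 \left(5 - 12\right)\right) - 1551 = \left(-9455 - -945\right) - 1551 = \left(-9455 + 945\right) - 1551 = -8510 - 1551 = -10061$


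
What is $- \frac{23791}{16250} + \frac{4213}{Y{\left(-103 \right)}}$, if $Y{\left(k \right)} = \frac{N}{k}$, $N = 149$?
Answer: $- \frac{7055053609}{2421250} \approx -2913.8$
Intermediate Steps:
$Y{\left(k \right)} = \frac{149}{k}$
$- \frac{23791}{16250} + \frac{4213}{Y{\left(-103 \right)}} = - \frac{23791}{16250} + \frac{4213}{149 \frac{1}{-103}} = \left(-23791\right) \frac{1}{16250} + \frac{4213}{149 \left(- \frac{1}{103}\right)} = - \frac{23791}{16250} + \frac{4213}{- \frac{149}{103}} = - \frac{23791}{16250} + 4213 \left(- \frac{103}{149}\right) = - \frac{23791}{16250} - \frac{433939}{149} = - \frac{7055053609}{2421250}$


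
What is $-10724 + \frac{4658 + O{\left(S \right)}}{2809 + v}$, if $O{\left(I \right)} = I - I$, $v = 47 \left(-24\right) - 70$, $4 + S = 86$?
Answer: $- \frac{17271706}{1611} \approx -10721.0$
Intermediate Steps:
$S = 82$ ($S = -4 + 86 = 82$)
$v = -1198$ ($v = -1128 - 70 = -1198$)
$O{\left(I \right)} = 0$
$-10724 + \frac{4658 + O{\left(S \right)}}{2809 + v} = -10724 + \frac{4658 + 0}{2809 - 1198} = -10724 + \frac{4658}{1611} = - \frac{17271706}{1611}$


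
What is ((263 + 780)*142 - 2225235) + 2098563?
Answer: 21434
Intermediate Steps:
((263 + 780)*142 - 2225235) + 2098563 = (1043*142 - 2225235) + 2098563 = (148106 - 2225235) + 2098563 = -2077129 + 2098563 = 21434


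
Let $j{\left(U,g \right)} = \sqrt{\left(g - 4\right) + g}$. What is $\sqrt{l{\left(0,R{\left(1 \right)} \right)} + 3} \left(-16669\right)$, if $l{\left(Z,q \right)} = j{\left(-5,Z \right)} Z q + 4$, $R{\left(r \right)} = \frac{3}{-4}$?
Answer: $- 16669 \sqrt{7} \approx -44102.0$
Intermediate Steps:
$j{\left(U,g \right)} = \sqrt{-4 + 2 g}$ ($j{\left(U,g \right)} = \sqrt{\left(-4 + g\right) + g} = \sqrt{-4 + 2 g}$)
$R{\left(r \right)} = - \frac{3}{4}$ ($R{\left(r \right)} = 3 \left(- \frac{1}{4}\right) = - \frac{3}{4}$)
$l{\left(Z,q \right)} = 4 + Z q \sqrt{-4 + 2 Z}$ ($l{\left(Z,q \right)} = \sqrt{-4 + 2 Z} Z q + 4 = Z \sqrt{-4 + 2 Z} q + 4 = Z q \sqrt{-4 + 2 Z} + 4 = 4 + Z q \sqrt{-4 + 2 Z}$)
$\sqrt{l{\left(0,R{\left(1 \right)} \right)} + 3} \left(-16669\right) = \sqrt{\left(4 + 0 \left(- \frac{3}{4}\right) \sqrt{-4 + 2 \cdot 0}\right) + 3} \left(-16669\right) = \sqrt{\left(4 + 0 \left(- \frac{3}{4}\right) \sqrt{-4 + 0}\right) + 3} \left(-16669\right) = \sqrt{\left(4 + 0 \left(- \frac{3}{4}\right) \sqrt{-4}\right) + 3} \left(-16669\right) = \sqrt{\left(4 + 0 \left(- \frac{3}{4}\right) 2 i\right) + 3} \left(-16669\right) = \sqrt{\left(4 + 0\right) + 3} \left(-16669\right) = \sqrt{4 + 3} \left(-16669\right) = \sqrt{7} \left(-16669\right) = - 16669 \sqrt{7}$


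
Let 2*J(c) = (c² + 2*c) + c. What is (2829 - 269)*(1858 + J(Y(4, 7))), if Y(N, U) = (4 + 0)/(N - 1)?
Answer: 42874880/9 ≈ 4.7639e+6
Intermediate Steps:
Y(N, U) = 4/(-1 + N)
J(c) = c²/2 + 3*c/2 (J(c) = ((c² + 2*c) + c)/2 = (c² + 3*c)/2 = c²/2 + 3*c/2)
(2829 - 269)*(1858 + J(Y(4, 7))) = (2829 - 269)*(1858 + (4/(-1 + 4))*(3 + 4/(-1 + 4))/2) = 2560*(1858 + (4/3)*(3 + 4/3)/2) = 2560*(1858 + (4*(⅓))*(3 + 4*(⅓))/2) = 2560*(1858 + (½)*(4/3)*(3 + 4/3)) = 2560*(1858 + (½)*(4/3)*(13/3)) = 2560*(1858 + 26/9) = 2560*(16748/9) = 42874880/9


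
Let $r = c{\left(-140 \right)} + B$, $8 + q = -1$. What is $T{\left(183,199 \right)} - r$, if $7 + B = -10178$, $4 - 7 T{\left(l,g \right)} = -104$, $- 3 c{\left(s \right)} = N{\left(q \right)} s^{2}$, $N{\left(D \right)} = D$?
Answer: $- \frac{340197}{7} \approx -48600.0$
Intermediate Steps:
$q = -9$ ($q = -8 - 1 = -9$)
$c{\left(s \right)} = 3 s^{2}$ ($c{\left(s \right)} = - \frac{\left(-9\right) s^{2}}{3} = 3 s^{2}$)
$T{\left(l,g \right)} = \frac{108}{7}$ ($T{\left(l,g \right)} = \frac{4}{7} - - \frac{104}{7} = \frac{4}{7} + \frac{104}{7} = \frac{108}{7}$)
$B = -10185$ ($B = -7 - 10178 = -10185$)
$r = 48615$ ($r = 3 \left(-140\right)^{2} - 10185 = 3 \cdot 19600 - 10185 = 58800 - 10185 = 48615$)
$T{\left(183,199 \right)} - r = \frac{108}{7} - 48615 = - \frac{340197}{7}$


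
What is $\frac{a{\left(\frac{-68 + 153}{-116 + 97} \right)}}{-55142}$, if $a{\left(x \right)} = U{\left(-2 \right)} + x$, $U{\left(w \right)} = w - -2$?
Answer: $\frac{85}{1047698} \approx 8.113 \cdot 10^{-5}$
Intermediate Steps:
$U{\left(w \right)} = 2 + w$ ($U{\left(w \right)} = w + 2 = 2 + w$)
$a{\left(x \right)} = x$ ($a{\left(x \right)} = \left(2 - 2\right) + x = 0 + x = x$)
$\frac{a{\left(\frac{-68 + 153}{-116 + 97} \right)}}{-55142} = \frac{\left(-68 + 153\right) \frac{1}{-116 + 97}}{-55142} = \frac{85}{-19} \left(- \frac{1}{55142}\right) = 85 \left(- \frac{1}{19}\right) \left(- \frac{1}{55142}\right) = \left(- \frac{85}{19}\right) \left(- \frac{1}{55142}\right) = \frac{85}{1047698}$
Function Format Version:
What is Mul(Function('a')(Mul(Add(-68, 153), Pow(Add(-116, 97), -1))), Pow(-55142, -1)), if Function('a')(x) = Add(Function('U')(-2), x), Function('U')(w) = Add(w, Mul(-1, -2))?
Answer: Rational(85, 1047698) ≈ 8.1130e-5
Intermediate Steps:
Function('U')(w) = Add(2, w) (Function('U')(w) = Add(w, 2) = Add(2, w))
Function('a')(x) = x (Function('a')(x) = Add(Add(2, -2), x) = Add(0, x) = x)
Mul(Function('a')(Mul(Add(-68, 153), Pow(Add(-116, 97), -1))), Pow(-55142, -1)) = Mul(Mul(Add(-68, 153), Pow(Add(-116, 97), -1)), Pow(-55142, -1)) = Mul(Mul(85, Pow(-19, -1)), Rational(-1, 55142)) = Mul(Mul(85, Rational(-1, 19)), Rational(-1, 55142)) = Mul(Rational(-85, 19), Rational(-1, 55142)) = Rational(85, 1047698)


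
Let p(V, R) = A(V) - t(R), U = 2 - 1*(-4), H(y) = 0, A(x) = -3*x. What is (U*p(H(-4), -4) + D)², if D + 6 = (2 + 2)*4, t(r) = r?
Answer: 1156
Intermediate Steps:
U = 6 (U = 2 + 4 = 6)
p(V, R) = -R - 3*V (p(V, R) = -3*V - R = -R - 3*V)
D = 10 (D = -6 + (2 + 2)*4 = -6 + 4*4 = -6 + 16 = 10)
(U*p(H(-4), -4) + D)² = (6*(-1*(-4) - 3*0) + 10)² = (6*(4 + 0) + 10)² = (6*4 + 10)² = (24 + 10)² = 34² = 1156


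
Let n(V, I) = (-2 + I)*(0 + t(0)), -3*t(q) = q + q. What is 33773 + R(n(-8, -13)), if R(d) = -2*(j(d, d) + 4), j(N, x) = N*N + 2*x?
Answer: 33765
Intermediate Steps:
t(q) = -2*q/3 (t(q) = -(q + q)/3 = -2*q/3)
j(N, x) = N**2 + 2*x
n(V, I) = 0 (n(V, I) = (-2 + I)*(0 - 2/3*0) = (-2 + I)*(0 + 0) = (-2 + I)*0 = 0)
R(d) = -8 - 4*d - 2*d**2 (R(d) = -2*((d**2 + 2*d) + 4) = -2*(4 + d**2 + 2*d) = -8 - 4*d - 2*d**2)
33773 + R(n(-8, -13)) = 33773 + (-8 - 4*0 - 2*0**2) = 33773 + (-8 + 0 - 2*0) = 33773 + (-8 + 0 + 0) = 33773 - 8 = 33765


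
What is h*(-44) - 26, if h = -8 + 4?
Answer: 150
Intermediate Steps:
h = -4
h*(-44) - 26 = -4*(-44) - 26 = 176 - 26 = 150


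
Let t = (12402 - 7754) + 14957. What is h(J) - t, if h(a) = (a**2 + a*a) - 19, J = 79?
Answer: -7142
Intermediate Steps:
h(a) = -19 + 2*a**2 (h(a) = (a**2 + a**2) - 19 = 2*a**2 - 19 = -19 + 2*a**2)
t = 19605 (t = 4648 + 14957 = 19605)
h(J) - t = (-19 + 2*79**2) - 1*19605 = (-19 + 2*6241) - 19605 = (-19 + 12482) - 19605 = 12463 - 19605 = -7142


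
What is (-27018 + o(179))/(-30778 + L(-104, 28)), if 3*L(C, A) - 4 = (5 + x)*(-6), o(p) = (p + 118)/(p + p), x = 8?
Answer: 29016441/33082064 ≈ 0.87710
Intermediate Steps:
o(p) = (118 + p)/(2*p) (o(p) = (118 + p)/((2*p)) = (118 + p)*(1/(2*p)) = (118 + p)/(2*p))
L(C, A) = -74/3 (L(C, A) = 4/3 + ((5 + 8)*(-6))/3 = 4/3 + (13*(-6))/3 = 4/3 + (⅓)*(-78) = 4/3 - 26 = -74/3)
(-27018 + o(179))/(-30778 + L(-104, 28)) = (-27018 + (½)*(118 + 179)/179)/(-30778 - 74/3) = (-27018 + (½)*(1/179)*297)/(-92408/3) = (-27018 + 297/358)*(-3/92408) = -9672147/358*(-3/92408) = 29016441/33082064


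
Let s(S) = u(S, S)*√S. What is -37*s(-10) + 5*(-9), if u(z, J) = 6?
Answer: -45 - 222*I*√10 ≈ -45.0 - 702.03*I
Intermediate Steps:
s(S) = 6*√S
-37*s(-10) + 5*(-9) = -222*√(-10) + 5*(-9) = -222*I*√10 - 45 = -45 - 222*I*√10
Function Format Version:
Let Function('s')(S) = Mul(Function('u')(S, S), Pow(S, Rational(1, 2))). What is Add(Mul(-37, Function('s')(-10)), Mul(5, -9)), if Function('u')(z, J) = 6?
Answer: Add(-45, Mul(-222, I, Pow(10, Rational(1, 2)))) ≈ Add(-45.000, Mul(-702.03, I))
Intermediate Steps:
Function('s')(S) = Mul(6, Pow(S, Rational(1, 2)))
Add(Mul(-37, Function('s')(-10)), Mul(5, -9)) = Add(Mul(-37, Mul(6, Pow(-10, Rational(1, 2)))), Mul(5, -9)) = Add(Mul(-37, Mul(6, Mul(I, Pow(10, Rational(1, 2))))), -45) = Add(Mul(-37, Mul(6, I, Pow(10, Rational(1, 2)))), -45) = Add(Mul(-222, I, Pow(10, Rational(1, 2))), -45) = Add(-45, Mul(-222, I, Pow(10, Rational(1, 2))))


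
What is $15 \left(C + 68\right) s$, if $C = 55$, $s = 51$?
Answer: $94095$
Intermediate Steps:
$15 \left(C + 68\right) s = 15 \left(55 + 68\right) 51 = 15 \cdot 123 \cdot 51 = 15 \cdot 6273 = 94095$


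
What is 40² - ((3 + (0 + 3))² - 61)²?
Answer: 975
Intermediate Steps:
40² - ((3 + (0 + 3))² - 61)² = 1600 - ((3 + 3)² - 61)² = 1600 - (6² - 61)² = 1600 - (36 - 61)² = 1600 - 1*(-25)² = 1600 - 1*625 = 1600 - 625 = 975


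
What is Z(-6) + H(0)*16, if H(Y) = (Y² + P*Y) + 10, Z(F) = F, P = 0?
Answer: 154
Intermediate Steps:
H(Y) = 10 + Y² (H(Y) = (Y² + 0*Y) + 10 = (Y² + 0) + 10 = Y² + 10 = 10 + Y²)
Z(-6) + H(0)*16 = -6 + (10 + 0²)*16 = -6 + (10 + 0)*16 = -6 + 10*16 = -6 + 160 = 154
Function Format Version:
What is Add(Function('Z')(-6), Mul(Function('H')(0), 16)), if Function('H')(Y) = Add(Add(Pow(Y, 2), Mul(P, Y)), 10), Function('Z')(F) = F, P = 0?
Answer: 154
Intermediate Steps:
Function('H')(Y) = Add(10, Pow(Y, 2)) (Function('H')(Y) = Add(Add(Pow(Y, 2), Mul(0, Y)), 10) = Add(Add(Pow(Y, 2), 0), 10) = Add(Pow(Y, 2), 10) = Add(10, Pow(Y, 2)))
Add(Function('Z')(-6), Mul(Function('H')(0), 16)) = Add(-6, Mul(Add(10, Pow(0, 2)), 16)) = Add(-6, Mul(Add(10, 0), 16)) = Add(-6, Mul(10, 16)) = Add(-6, 160) = 154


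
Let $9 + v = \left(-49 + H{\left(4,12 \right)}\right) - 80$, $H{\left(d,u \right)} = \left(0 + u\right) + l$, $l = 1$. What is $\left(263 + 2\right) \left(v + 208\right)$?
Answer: $21995$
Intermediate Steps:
$H{\left(d,u \right)} = 1 + u$ ($H{\left(d,u \right)} = \left(0 + u\right) + 1 = u + 1 = 1 + u$)
$v = -125$ ($v = -9 + \left(\left(-49 + \left(1 + 12\right)\right) - 80\right) = -9 + \left(\left(-49 + 13\right) - 80\right) = -9 - 116 = -125$)
$\left(263 + 2\right) \left(v + 208\right) = \left(263 + 2\right) \left(-125 + 208\right) = 265 \cdot 83 = 21995$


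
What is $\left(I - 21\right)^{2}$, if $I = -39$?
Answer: $3600$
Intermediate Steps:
$\left(I - 21\right)^{2} = \left(-39 - 21\right)^{2} = \left(-60\right)^{2} = 3600$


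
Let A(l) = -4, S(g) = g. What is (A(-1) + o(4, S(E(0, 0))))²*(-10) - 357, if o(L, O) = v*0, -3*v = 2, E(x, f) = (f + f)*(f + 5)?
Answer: -517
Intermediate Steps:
E(x, f) = 2*f*(5 + f) (E(x, f) = (2*f)*(5 + f) = 2*f*(5 + f))
v = -⅔ (v = -⅓*2 = -⅔ ≈ -0.66667)
o(L, O) = 0 (o(L, O) = -⅔*0 = 0)
(A(-1) + o(4, S(E(0, 0))))²*(-10) - 357 = (-4 + 0)²*(-10) - 357 = (-4)²*(-10) - 357 = 16*(-10) - 357 = -160 - 357 = -517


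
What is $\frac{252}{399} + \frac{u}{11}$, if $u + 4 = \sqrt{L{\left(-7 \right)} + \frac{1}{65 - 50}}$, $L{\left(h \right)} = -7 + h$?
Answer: $\frac{56}{209} + \frac{i \sqrt{3135}}{165} \approx 0.26794 + 0.33934 i$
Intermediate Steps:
$u = -4 + \frac{i \sqrt{3135}}{15}$ ($u = -4 + \sqrt{\left(-7 - 7\right) + \frac{1}{65 - 50}} = -4 + \sqrt{-14 + \frac{1}{15}} = -4 + \sqrt{- \frac{209}{15}} = -4 + \frac{i \sqrt{3135}}{15} \approx -4.0 + 3.7327 i$)
$\frac{252}{399} + \frac{u}{11} = \frac{252}{399} + \frac{-4 + \frac{i \sqrt{3135}}{15}}{11} = 252 \cdot \frac{1}{399} + \left(-4 + \frac{i \sqrt{3135}}{15}\right) \frac{1}{11} = \frac{12}{19} - \left(\frac{4}{11} - \frac{i \sqrt{3135}}{165}\right) = \frac{56}{209} + \frac{i \sqrt{3135}}{165}$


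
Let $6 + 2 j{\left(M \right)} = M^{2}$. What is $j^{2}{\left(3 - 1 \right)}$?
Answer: $1$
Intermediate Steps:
$j{\left(M \right)} = -3 + \frac{M^{2}}{2}$
$j^{2}{\left(3 - 1 \right)} = \left(-3 + \frac{\left(3 - 1\right)^{2}}{2}\right)^{2} = \left(-3 + \frac{2^{2}}{2}\right)^{2} = \left(-3 + \frac{1}{2} \cdot 4\right)^{2} = \left(-3 + 2\right)^{2} = \left(-1\right)^{2} = 1$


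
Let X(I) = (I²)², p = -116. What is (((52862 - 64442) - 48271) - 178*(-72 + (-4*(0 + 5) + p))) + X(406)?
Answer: 27170884069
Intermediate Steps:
X(I) = I⁴
(((52862 - 64442) - 48271) - 178*(-72 + (-4*(0 + 5) + p))) + X(406) = (((52862 - 64442) - 48271) - 178*(-72 + (-4*(0 + 5) - 116))) + 406⁴ = ((-11580 - 48271) - 178*(-72 + (-4*5 - 116))) + 27170906896 = (-59851 - 178*(-72 + (-20 - 116))) + 27170906896 = (-59851 - 178*(-72 - 136)) + 27170906896 = (-59851 - 178*(-208)) + 27170906896 = (-59851 - 1*(-37024)) + 27170906896 = (-59851 + 37024) + 27170906896 = -22827 + 27170906896 = 27170884069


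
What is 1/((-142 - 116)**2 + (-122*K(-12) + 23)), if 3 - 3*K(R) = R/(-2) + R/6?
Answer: 3/199883 ≈ 1.5009e-5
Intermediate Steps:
K(R) = 1 + R/9 (K(R) = 1 - (R/(-2) + R/6)/3 = 1 - (R*(-1/2) + R*(1/6))/3 = 1 - (-R/2 + R/6)/3 = 1 - (-1)*R/9 = 1 + R/9)
1/((-142 - 116)**2 + (-122*K(-12) + 23)) = 1/((-142 - 116)**2 + (-122*(1 + (1/9)*(-12)) + 23)) = 1/((-258)**2 + (-122*(1 - 4/3) + 23)) = 1/(66564 + (-122*(-1/3) + 23)) = 1/(66564 + (122/3 + 23)) = 1/(66564 + 191/3) = 1/(199883/3) = 3/199883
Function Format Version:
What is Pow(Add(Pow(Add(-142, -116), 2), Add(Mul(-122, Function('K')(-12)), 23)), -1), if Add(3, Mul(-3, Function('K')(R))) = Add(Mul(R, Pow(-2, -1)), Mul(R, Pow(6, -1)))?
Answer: Rational(3, 199883) ≈ 1.5009e-5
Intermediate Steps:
Function('K')(R) = Add(1, Mul(Rational(1, 9), R)) (Function('K')(R) = Add(1, Mul(Rational(-1, 3), Add(Mul(R, Pow(-2, -1)), Mul(R, Pow(6, -1))))) = Add(1, Mul(Rational(-1, 3), Add(Mul(R, Rational(-1, 2)), Mul(R, Rational(1, 6))))) = Add(1, Mul(Rational(-1, 3), Add(Mul(Rational(-1, 2), R), Mul(Rational(1, 6), R)))) = Add(1, Mul(Rational(-1, 3), Mul(Rational(-1, 3), R))) = Add(1, Mul(Rational(1, 9), R)))
Pow(Add(Pow(Add(-142, -116), 2), Add(Mul(-122, Function('K')(-12)), 23)), -1) = Pow(Add(Pow(Add(-142, -116), 2), Add(Mul(-122, Add(1, Mul(Rational(1, 9), -12))), 23)), -1) = Pow(Add(Pow(-258, 2), Add(Mul(-122, Add(1, Rational(-4, 3))), 23)), -1) = Pow(Add(66564, Add(Mul(-122, Rational(-1, 3)), 23)), -1) = Pow(Add(66564, Add(Rational(122, 3), 23)), -1) = Pow(Add(66564, Rational(191, 3)), -1) = Pow(Rational(199883, 3), -1) = Rational(3, 199883)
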